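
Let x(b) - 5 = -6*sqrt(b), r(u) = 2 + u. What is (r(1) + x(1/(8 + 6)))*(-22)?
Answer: -176 + 66*sqrt(14)/7 ≈ -140.72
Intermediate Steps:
x(b) = 5 - 6*sqrt(b)
(r(1) + x(1/(8 + 6)))*(-22) = ((2 + 1) + (5 - 6/sqrt(8 + 6)))*(-22) = (3 + (5 - 6*sqrt(14)/14))*(-22) = (3 + (5 - 3*sqrt(14)/7))*(-22) = (8 - 3*sqrt(14)/7)*(-22) = -176 + 66*sqrt(14)/7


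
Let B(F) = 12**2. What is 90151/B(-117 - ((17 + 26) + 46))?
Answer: 90151/144 ≈ 626.05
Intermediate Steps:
B(F) = 144
90151/B(-117 - ((17 + 26) + 46)) = 90151/144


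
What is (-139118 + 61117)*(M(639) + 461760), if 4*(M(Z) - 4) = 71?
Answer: -144077753127/4 ≈ -3.6019e+10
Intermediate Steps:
M(Z) = 87/4 (M(Z) = 4 + (¼)*71 = 4 + 71/4 = 87/4)
(-139118 + 61117)*(M(639) + 461760) = (-139118 + 61117)*(87/4 + 461760) = -78001*1847127/4 = -144077753127/4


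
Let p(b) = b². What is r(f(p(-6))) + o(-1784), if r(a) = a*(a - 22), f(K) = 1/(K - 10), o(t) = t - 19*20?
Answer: -1463435/676 ≈ -2164.8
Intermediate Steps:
o(t) = -380 + t (o(t) = t - 380 = -380 + t)
f(K) = 1/(-10 + K)
r(a) = a*(-22 + a)
r(f(p(-6))) + o(-1784) = (-22 + 1/(-10 + (-6)²))/(-10 + (-6)²) + (-380 - 1784) = (-22 + 1/(-10 + 36))/(-10 + 36) - 2164 = (-22 + 1/26)/26 - 2164 = (1/26)*(-571/26) - 2164 = -571/676 - 2164 = -1463435/676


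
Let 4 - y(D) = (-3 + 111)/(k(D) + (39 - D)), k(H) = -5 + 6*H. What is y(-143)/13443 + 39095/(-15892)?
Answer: -119285775247/48495407412 ≈ -2.4597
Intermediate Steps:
y(D) = 4 - 108/(34 + 5*D) (y(D) = 4 - (-3 + 111)/((-5 + 6*D) + (39 - D)) = 4 - 108/(34 + 5*D))
y(-143)/13443 + 39095/(-15892) = (4*(7 + 5*(-143))/(34 + 5*(-143)))/13443 + 39095/(-15892) = (4*(7 - 715)/(34 - 715))*(1/13443) + 39095*(-1/15892) = (4*(-708)/(-681))*(1/13443) - 39095/15892 = (4*(-1/681)*(-708))*(1/13443) - 39095/15892 = (944/227)*(1/13443) - 39095/15892 = 944/3051561 - 39095/15892 = -119285775247/48495407412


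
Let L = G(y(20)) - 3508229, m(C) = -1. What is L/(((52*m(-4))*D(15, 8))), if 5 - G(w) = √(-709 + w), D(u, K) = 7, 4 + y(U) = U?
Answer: 877056/91 + 3*I*√77/364 ≈ 9638.0 + 0.072321*I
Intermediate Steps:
y(U) = -4 + U
G(w) = 5 - √(-709 + w)
L = -3508224 - 3*I*√77 (L = (5 - √(-709 + (-4 + 20))) - 3508229 = (5 - √(-709 + 16)) - 3508229 = (5 - √(-693)) - 3508229 = (5 - 3*I*√77) - 3508229 = -3508224 - 3*I*√77 ≈ -3.5082e+6 - 26.325*I)
L/(((52*m(-4))*D(15, 8))) = (-3508224 - 3*I*√77)/(((52*(-1))*7)) = (-3508224 - 3*I*√77)/((-52*7)) = (-3508224 - 3*I*√77)/(-364) = (-3508224 - 3*I*√77)*(-1/364) = 877056/91 + 3*I*√77/364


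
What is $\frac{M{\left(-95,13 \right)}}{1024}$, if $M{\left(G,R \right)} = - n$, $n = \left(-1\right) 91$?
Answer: $\frac{91}{1024} \approx 0.088867$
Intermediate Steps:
$n = -91$
$M{\left(G,R \right)} = 91$ ($M{\left(G,R \right)} = \left(-1\right) \left(-91\right) = 91$)
$\frac{M{\left(-95,13 \right)}}{1024} = \frac{91}{1024}$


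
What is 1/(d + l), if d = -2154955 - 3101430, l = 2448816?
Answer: -1/2807569 ≈ -3.5618e-7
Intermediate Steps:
d = -5256385
1/(d + l) = 1/(-5256385 + 2448816) = 1/(-2807569) = -1/2807569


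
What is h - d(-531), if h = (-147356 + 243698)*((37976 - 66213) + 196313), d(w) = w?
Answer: 16192778523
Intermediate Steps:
h = 16192777992 (h = 96342*(-28237 + 196313) = 96342*168076 = 16192777992)
h - d(-531) = 16192777992 - 1*(-531) = 16192777992 + 531 = 16192778523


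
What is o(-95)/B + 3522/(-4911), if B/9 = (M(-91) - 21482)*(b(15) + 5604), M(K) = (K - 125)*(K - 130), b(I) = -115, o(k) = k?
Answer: -1522647460111/2123146198998 ≈ -0.71717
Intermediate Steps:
M(K) = (-130 + K)*(-125 + K) (M(K) = (-125 + K)*(-130 + K) = (-130 + K)*(-125 + K))
B = 1296973854 (B = 9*(((16250 + (-91)**2 - 255*(-91)) - 21482)*(-115 + 5604)) = 9*(((16250 + 8281 + 23205) - 21482)*5489) = 9*((47736 - 21482)*5489) = 9*(26254*5489) = 9*144108206 = 1296973854)
o(-95)/B + 3522/(-4911) = -95/1296973854 + 3522/(-4911) = -95*1/1296973854 + 3522*(-1/4911) = -95/1296973854 - 1174/1637 = -1522647460111/2123146198998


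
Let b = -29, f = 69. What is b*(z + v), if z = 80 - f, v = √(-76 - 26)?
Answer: -319 - 29*I*√102 ≈ -319.0 - 292.89*I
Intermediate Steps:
v = I*√102 (v = √(-102) = I*√102 ≈ 10.1*I)
z = 11 (z = 80 - 1*69 = 80 - 69 = 11)
b*(z + v) = -29*(11 + I*√102) = -319 - 29*I*√102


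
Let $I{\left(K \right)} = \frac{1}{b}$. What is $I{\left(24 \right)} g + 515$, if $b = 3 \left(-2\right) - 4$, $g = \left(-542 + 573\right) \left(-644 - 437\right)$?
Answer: $\frac{38661}{10} \approx 3866.1$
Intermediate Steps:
$g = -33511$ ($g = 31 \left(-1081\right) = -33511$)
$b = -10$ ($b = -6 - 4 = -10$)
$I{\left(K \right)} = - \frac{1}{10}$ ($I{\left(K \right)} = \frac{1}{-10} = - \frac{1}{10}$)
$I{\left(24 \right)} g + 515 = \left(- \frac{1}{10}\right) \left(-33511\right) + 515 = \frac{33511}{10} + 515 = \frac{38661}{10}$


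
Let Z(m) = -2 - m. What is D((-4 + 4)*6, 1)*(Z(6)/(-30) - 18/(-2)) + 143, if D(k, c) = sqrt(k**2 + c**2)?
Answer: 2284/15 ≈ 152.27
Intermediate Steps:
D(k, c) = sqrt(c**2 + k**2)
D((-4 + 4)*6, 1)*(Z(6)/(-30) - 18/(-2)) + 143 = sqrt(1**2 + ((-4 + 4)*6)**2)*((-2 - 1*6)/(-30) - 18/(-2)) + 143 = sqrt(1 + (0*6)**2)*((-2 - 6)*(-1/30) - 18*(-1/2)) + 143 = sqrt(1 + 0**2)*(-8*(-1/30) + 9) + 143 = sqrt(1 + 0)*(4/15 + 9) + 143 = sqrt(1)*(139/15) + 143 = 1*(139/15) + 143 = 139/15 + 143 = 2284/15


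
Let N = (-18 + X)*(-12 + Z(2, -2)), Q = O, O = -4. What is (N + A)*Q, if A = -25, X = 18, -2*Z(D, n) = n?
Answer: 100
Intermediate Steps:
Z(D, n) = -n/2
Q = -4
N = 0 (N = (-18 + 18)*(-12 - ½*(-2)) = 0*(-12 + 1) = 0*(-11) = 0)
(N + A)*Q = (0 - 25)*(-4) = -25*(-4) = 100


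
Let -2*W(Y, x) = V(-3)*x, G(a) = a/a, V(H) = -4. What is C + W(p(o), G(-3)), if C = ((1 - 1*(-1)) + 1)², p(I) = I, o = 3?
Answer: 11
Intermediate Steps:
G(a) = 1
W(Y, x) = 2*x (W(Y, x) = -(-2)*x = 2*x)
C = 9 (C = ((1 + 1) + 1)² = (2 + 1)² = 3² = 9)
C + W(p(o), G(-3)) = 9 + 2*1 = 9 + 2 = 11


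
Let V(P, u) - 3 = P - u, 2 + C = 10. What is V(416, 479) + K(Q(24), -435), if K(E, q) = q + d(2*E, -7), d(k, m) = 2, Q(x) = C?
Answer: -493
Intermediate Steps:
C = 8 (C = -2 + 10 = 8)
Q(x) = 8
V(P, u) = 3 + P - u (V(P, u) = 3 + (P - u) = 3 + P - u)
K(E, q) = 2 + q (K(E, q) = q + 2 = 2 + q)
V(416, 479) + K(Q(24), -435) = (3 + 416 - 1*479) + (2 - 435) = (3 + 416 - 479) - 433 = -60 - 433 = -493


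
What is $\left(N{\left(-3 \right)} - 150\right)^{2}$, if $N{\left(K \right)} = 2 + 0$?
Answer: $21904$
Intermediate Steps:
$N{\left(K \right)} = 2$
$\left(N{\left(-3 \right)} - 150\right)^{2} = \left(2 - 150\right)^{2} = \left(-148\right)^{2} = 21904$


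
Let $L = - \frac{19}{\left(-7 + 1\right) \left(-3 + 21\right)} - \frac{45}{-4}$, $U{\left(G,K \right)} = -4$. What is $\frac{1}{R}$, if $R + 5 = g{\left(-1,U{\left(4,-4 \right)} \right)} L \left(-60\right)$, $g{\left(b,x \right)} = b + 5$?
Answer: $- \frac{9}{24725} \approx -0.000364$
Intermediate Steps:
$g{\left(b,x \right)} = 5 + b$
$L = \frac{617}{54}$ ($L = - \frac{19}{\left(-6\right) 18} - - \frac{45}{4} = - \frac{19}{-108} + \frac{45}{4} = \left(-19\right) \left(- \frac{1}{108}\right) + \frac{45}{4} = \frac{19}{108} + \frac{45}{4} = \frac{617}{54} \approx 11.426$)
$R = - \frac{24725}{9}$ ($R = -5 + \left(5 - 1\right) \frac{617}{54} \left(-60\right) = -5 + 4 \cdot \frac{617}{54} \left(-60\right) = -5 + \frac{1234}{27} \left(-60\right) = -5 - \frac{24680}{9} = - \frac{24725}{9} \approx -2747.2$)
$\frac{1}{R} = \frac{1}{- \frac{24725}{9}} = - \frac{9}{24725}$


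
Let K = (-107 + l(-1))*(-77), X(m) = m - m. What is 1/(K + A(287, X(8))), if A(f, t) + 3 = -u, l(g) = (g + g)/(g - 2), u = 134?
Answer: 3/24152 ≈ 0.00012421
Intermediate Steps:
X(m) = 0
l(g) = 2*g/(-2 + g) (l(g) = (2*g)/(-2 + g) = 2*g/(-2 + g))
A(f, t) = -137 (A(f, t) = -3 - 1*134 = -3 - 134 = -137)
K = 24563/3 (K = (-107 + 2*(-1)/(-2 - 1))*(-77) = (-107 + 2*(-1)/(-3))*(-77) = (-107 + 2*(-1)*(-1/3))*(-77) = (-107 + 2/3)*(-77) = -319/3*(-77) = 24563/3 ≈ 8187.7)
1/(K + A(287, X(8))) = 1/(24563/3 - 137) = 1/(24152/3) = 3/24152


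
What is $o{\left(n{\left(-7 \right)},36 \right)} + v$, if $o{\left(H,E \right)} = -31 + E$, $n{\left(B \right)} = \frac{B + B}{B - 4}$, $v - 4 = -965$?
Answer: $-956$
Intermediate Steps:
$v = -961$ ($v = 4 - 965 = -961$)
$n{\left(B \right)} = \frac{2 B}{-4 + B}$
$o{\left(n{\left(-7 \right)},36 \right)} + v = \left(-31 + 36\right) - 961 = 5 - 961 = -956$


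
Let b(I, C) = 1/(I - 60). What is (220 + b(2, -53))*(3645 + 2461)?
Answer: 38953227/29 ≈ 1.3432e+6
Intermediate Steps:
b(I, C) = 1/(-60 + I)
(220 + b(2, -53))*(3645 + 2461) = (220 + 1/(-60 + 2))*(3645 + 2461) = (220 + 1/(-58))*6106 = (220 - 1/58)*6106 = (12759/58)*6106 = 38953227/29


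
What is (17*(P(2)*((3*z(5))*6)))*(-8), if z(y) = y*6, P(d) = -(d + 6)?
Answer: 587520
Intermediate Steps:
P(d) = -6 - d (P(d) = -(6 + d) = -6 - d)
z(y) = 6*y
(17*(P(2)*((3*z(5))*6)))*(-8) = (17*((-6 - 1*2)*((3*(6*5))*6)))*(-8) = (17*((-6 - 2)*((3*30)*6)))*(-8) = (17*(-720*6))*(-8) = (17*(-8*540))*(-8) = (17*(-4320))*(-8) = -73440*(-8) = 587520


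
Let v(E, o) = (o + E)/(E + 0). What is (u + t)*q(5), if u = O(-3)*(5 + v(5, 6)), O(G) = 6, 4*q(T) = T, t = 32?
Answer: 94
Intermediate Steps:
q(T) = T/4
v(E, o) = (E + o)/E
u = 216/5 (u = 6*(5 + (5 + 6)/5) = 6*(5 + (⅕)*11) = 6*(5 + 11/5) = 6*(36/5) = 216/5 ≈ 43.200)
(u + t)*q(5) = (216/5 + 32)*((¼)*5) = (376/5)*(5/4) = 94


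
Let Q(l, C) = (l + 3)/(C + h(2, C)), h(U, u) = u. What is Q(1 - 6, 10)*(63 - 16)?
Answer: -47/10 ≈ -4.7000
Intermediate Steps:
Q(l, C) = (3 + l)/(2*C) (Q(l, C) = (l + 3)/(C + C) = (3 + l)/((2*C)) = (3 + l)*(1/(2*C)) = (3 + l)/(2*C))
Q(1 - 6, 10)*(63 - 16) = ((1/2)*(3 + (1 - 6))/10)*(63 - 16) = ((1/2)*(1/10)*(3 - 5))*47 = ((1/2)*(1/10)*(-2))*47 = -1/10*47 = -47/10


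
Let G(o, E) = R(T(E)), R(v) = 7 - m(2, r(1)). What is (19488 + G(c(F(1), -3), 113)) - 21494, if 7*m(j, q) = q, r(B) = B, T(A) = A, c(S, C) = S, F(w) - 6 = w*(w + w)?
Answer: -13994/7 ≈ -1999.1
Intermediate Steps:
F(w) = 6 + 2*w² (F(w) = 6 + w*(w + w) = 6 + w*(2*w) = 6 + 2*w²)
m(j, q) = q/7
R(v) = 48/7 (R(v) = 7 - 1/7 = 7 - 1*⅐ = 7 - ⅐ = 48/7)
G(o, E) = 48/7
(19488 + G(c(F(1), -3), 113)) - 21494 = (19488 + 48/7) - 21494 = 136464/7 - 21494 = -13994/7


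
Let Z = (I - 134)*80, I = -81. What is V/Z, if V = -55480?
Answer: 1387/430 ≈ 3.2256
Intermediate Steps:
Z = -17200 (Z = (-81 - 134)*80 = -215*80 = -17200)
V/Z = -55480/(-17200) = -55480*(-1/17200) = 1387/430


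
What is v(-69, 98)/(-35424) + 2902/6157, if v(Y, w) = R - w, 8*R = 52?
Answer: 68909209/145403712 ≈ 0.47392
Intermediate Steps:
R = 13/2 (R = (⅛)*52 = 13/2 ≈ 6.5000)
v(Y, w) = 13/2 - w
v(-69, 98)/(-35424) + 2902/6157 = (13/2 - 1*98)/(-35424) + 2902/6157 = (13/2 - 98)*(-1/35424) + 2902*(1/6157) = -183/2*(-1/35424) + 2902/6157 = 61/23616 + 2902/6157 = 68909209/145403712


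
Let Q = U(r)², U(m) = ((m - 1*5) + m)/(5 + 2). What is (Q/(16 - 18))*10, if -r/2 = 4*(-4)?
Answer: -17405/49 ≈ -355.20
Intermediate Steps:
r = 32 (r = -8*(-4) = -2*(-16) = 32)
U(m) = -5/7 + 2*m/7 (U(m) = ((m - 5) + m)/7 = ((-5 + m) + m)*(⅐) = (-5 + 2*m)*(⅐) = -5/7 + 2*m/7)
Q = 3481/49 (Q = (-5/7 + (2/7)*32)² = (-5/7 + 64/7)² = (59/7)² = 3481/49 ≈ 71.041)
(Q/(16 - 18))*10 = (3481/(49*(16 - 18)))*10 = ((3481/49)/(-2))*10 = ((3481/49)*(-½))*10 = -3481/98*10 = -17405/49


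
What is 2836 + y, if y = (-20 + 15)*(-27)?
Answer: 2971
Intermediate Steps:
y = 135 (y = -5*(-27) = 135)
2836 + y = 2836 + 135 = 2971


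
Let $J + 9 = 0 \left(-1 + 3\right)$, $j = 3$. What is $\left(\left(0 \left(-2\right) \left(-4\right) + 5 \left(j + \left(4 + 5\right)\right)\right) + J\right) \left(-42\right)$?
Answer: $-2142$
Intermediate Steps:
$J = -9$ ($J = -9 + 0 \left(-1 + 3\right) = -9 + 0 \cdot 2 = -9 + 0 = -9$)
$\left(\left(0 \left(-2\right) \left(-4\right) + 5 \left(j + \left(4 + 5\right)\right)\right) + J\right) \left(-42\right) = \left(\left(0 \left(-2\right) \left(-4\right) + 5 \left(3 + \left(4 + 5\right)\right)\right) - 9\right) \left(-42\right) = \left(\left(0 \left(-4\right) + 5 \left(3 + 9\right)\right) - 9\right) \left(-42\right) = \left(\left(0 + 5 \cdot 12\right) - 9\right) \left(-42\right) = \left(\left(0 + 60\right) - 9\right) \left(-42\right) = \left(60 - 9\right) \left(-42\right) = 51 \left(-42\right) = -2142$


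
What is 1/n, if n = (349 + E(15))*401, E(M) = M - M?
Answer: 1/139949 ≈ 7.1455e-6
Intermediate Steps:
E(M) = 0
n = 139949 (n = (349 + 0)*401 = 349*401 = 139949)
1/n = 1/139949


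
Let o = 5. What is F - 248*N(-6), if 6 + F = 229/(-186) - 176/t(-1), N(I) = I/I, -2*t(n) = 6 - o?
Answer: 17999/186 ≈ 96.769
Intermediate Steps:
t(n) = -½ (t(n) = -(6 - 1*5)/2 = -(6 - 5)/2 = -½*1 = -½)
N(I) = 1
F = 64127/186 (F = -6 + (229/(-186) - 176/(-½)) = -6 + (229*(-1/186) - 176*(-2)) = -6 + (-229/186 + 352) = -6 + 65243/186 = 64127/186 ≈ 344.77)
F - 248*N(-6) = 64127/186 - 248*1 = 64127/186 - 248 = 17999/186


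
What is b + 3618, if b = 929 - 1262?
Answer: 3285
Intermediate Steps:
b = -333
b + 3618 = -333 + 3618 = 3285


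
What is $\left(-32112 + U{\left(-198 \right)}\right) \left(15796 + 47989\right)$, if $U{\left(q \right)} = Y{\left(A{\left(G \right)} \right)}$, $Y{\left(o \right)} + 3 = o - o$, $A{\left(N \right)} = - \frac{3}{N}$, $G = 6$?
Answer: $-2048455275$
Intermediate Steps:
$Y{\left(o \right)} = -3$ ($Y{\left(o \right)} = -3 + \left(o - o\right) = -3 + 0 = -3$)
$U{\left(q \right)} = -3$
$\left(-32112 + U{\left(-198 \right)}\right) \left(15796 + 47989\right) = \left(-32112 - 3\right) \left(15796 + 47989\right) = \left(-32115\right) 63785 = -2048455275$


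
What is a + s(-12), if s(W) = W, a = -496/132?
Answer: -520/33 ≈ -15.758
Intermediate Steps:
a = -124/33 (a = -496*1/132 = -124/33 ≈ -3.7576)
a + s(-12) = -124/33 - 12 = -520/33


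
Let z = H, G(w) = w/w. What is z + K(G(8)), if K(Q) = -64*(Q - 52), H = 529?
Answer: 3793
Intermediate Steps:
G(w) = 1
K(Q) = 3328 - 64*Q (K(Q) = -64*(-52 + Q) = 3328 - 64*Q)
z = 529
z + K(G(8)) = 529 + (3328 - 64*1) = 529 + (3328 - 64) = 529 + 3264 = 3793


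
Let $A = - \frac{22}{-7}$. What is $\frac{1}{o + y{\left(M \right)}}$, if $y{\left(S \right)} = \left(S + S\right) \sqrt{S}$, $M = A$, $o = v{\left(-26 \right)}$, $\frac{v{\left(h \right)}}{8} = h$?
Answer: $- \frac{4459}{924810} - \frac{77 \sqrt{154}}{3699240} \approx -0.0050798$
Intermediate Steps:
$v{\left(h \right)} = 8 h$
$o = -208$ ($o = 8 \left(-26\right) = -208$)
$A = \frac{22}{7}$ ($A = \left(-22\right) \left(- \frac{1}{7}\right) = \frac{22}{7} \approx 3.1429$)
$M = \frac{22}{7} \approx 3.1429$
$y{\left(S \right)} = 2 S^{\frac{3}{2}}$ ($y{\left(S \right)} = 2 S \sqrt{S} = 2 S^{\frac{3}{2}}$)
$\frac{1}{o + y{\left(M \right)}} = \frac{1}{-208 + 2 \left(\frac{22}{7}\right)^{\frac{3}{2}}} = \frac{1}{-208 + 2 \frac{22 \sqrt{154}}{49}} = \frac{1}{-208 + \frac{44 \sqrt{154}}{49}}$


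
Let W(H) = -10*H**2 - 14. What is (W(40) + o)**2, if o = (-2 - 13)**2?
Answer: 249292521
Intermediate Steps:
W(H) = -14 - 10*H**2
o = 225 (o = (-15)**2 = 225)
(W(40) + o)**2 = ((-14 - 10*40**2) + 225)**2 = ((-14 - 10*1600) + 225)**2 = ((-14 - 16000) + 225)**2 = (-16014 + 225)**2 = (-15789)**2 = 249292521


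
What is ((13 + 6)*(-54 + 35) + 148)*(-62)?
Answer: 13206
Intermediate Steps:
((13 + 6)*(-54 + 35) + 148)*(-62) = (19*(-19) + 148)*(-62) = (-361 + 148)*(-62) = -213*(-62) = 13206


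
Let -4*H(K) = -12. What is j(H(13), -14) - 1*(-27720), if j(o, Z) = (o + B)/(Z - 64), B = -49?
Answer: 1081103/39 ≈ 27721.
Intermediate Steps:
H(K) = 3 (H(K) = -¼*(-12) = 3)
j(o, Z) = (-49 + o)/(-64 + Z) (j(o, Z) = (o - 49)/(Z - 64) = (-49 + o)/(-64 + Z))
j(H(13), -14) - 1*(-27720) = (-49 + 3)/(-64 - 14) - 1*(-27720) = -46/(-78) + 27720 = -1/78*(-46) + 27720 = 23/39 + 27720 = 1081103/39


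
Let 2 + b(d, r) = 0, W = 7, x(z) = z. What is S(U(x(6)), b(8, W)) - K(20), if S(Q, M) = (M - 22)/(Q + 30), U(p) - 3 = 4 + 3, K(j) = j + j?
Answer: -203/5 ≈ -40.600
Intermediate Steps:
K(j) = 2*j
b(d, r) = -2 (b(d, r) = -2 + 0 = -2)
U(p) = 10 (U(p) = 3 + (4 + 3) = 3 + 7 = 10)
S(Q, M) = (-22 + M)/(30 + Q)
S(U(x(6)), b(8, W)) - K(20) = (-22 - 2)/(30 + 10) - 2*20 = -24/40 - 1*40 = (1/40)*(-24) - 40 = -⅗ - 40 = -203/5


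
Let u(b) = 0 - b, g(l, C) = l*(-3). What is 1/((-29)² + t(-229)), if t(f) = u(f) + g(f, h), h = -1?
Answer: 1/1757 ≈ 0.00056915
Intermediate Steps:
g(l, C) = -3*l
u(b) = -b
t(f) = -4*f (t(f) = -f - 3*f = -4*f)
1/((-29)² + t(-229)) = 1/((-29)² - 4*(-229)) = 1/(841 + 916) = 1/1757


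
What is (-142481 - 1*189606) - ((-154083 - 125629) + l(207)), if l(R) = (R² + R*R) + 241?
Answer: -138314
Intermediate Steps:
l(R) = 241 + 2*R² (l(R) = (R² + R²) + 241 = 2*R² + 241 = 241 + 2*R²)
(-142481 - 1*189606) - ((-154083 - 125629) + l(207)) = (-142481 - 1*189606) - ((-154083 - 125629) + (241 + 2*207²)) = (-142481 - 189606) - (-279712 + (241 + 2*42849)) = -332087 - (-279712 + (241 + 85698)) = -332087 - (-279712 + 85939) = -332087 - 1*(-193773) = -332087 + 193773 = -138314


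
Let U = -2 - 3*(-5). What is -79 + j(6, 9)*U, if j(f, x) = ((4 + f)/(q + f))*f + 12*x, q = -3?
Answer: 1585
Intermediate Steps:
j(f, x) = 12*x + f*(4 + f)/(-3 + f) (j(f, x) = ((4 + f)/(-3 + f))*f + 12*x = f*(4 + f)/(-3 + f) + 12*x = 12*x + f*(4 + f)/(-3 + f))
U = 13 (U = -2 + 15 = 13)
-79 + j(6, 9)*U = -79 + ((6² - 36*9 + 4*6 + 12*6*9)/(-3 + 6))*13 = -79 + ((36 - 324 + 24 + 648)/3)*13 = -79 + ((⅓)*384)*13 = -79 + 128*13 = -79 + 1664 = 1585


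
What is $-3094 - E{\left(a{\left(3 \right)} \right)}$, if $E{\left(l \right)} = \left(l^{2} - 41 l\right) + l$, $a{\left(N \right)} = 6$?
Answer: $-2890$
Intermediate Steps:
$E{\left(l \right)} = l^{2} - 40 l$
$-3094 - E{\left(a{\left(3 \right)} \right)} = -3094 - 6 \left(-40 + 6\right) = -3094 - 6 \left(-34\right) = -3094 - -204 = -3094 + 204 = -2890$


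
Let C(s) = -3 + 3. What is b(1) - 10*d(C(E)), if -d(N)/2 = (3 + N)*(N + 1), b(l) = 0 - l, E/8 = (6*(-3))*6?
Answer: 59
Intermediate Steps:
E = -864 (E = 8*((6*(-3))*6) = 8*(-18*6) = 8*(-108) = -864)
C(s) = 0
b(l) = -l
d(N) = -2*(1 + N)*(3 + N) (d(N) = -2*(3 + N)*(N + 1) = -2*(3 + N)*(1 + N) = -2*(1 + N)*(3 + N))
b(1) - 10*d(C(E)) = -1*1 - 10*(-6 - 8*0 - 2*0²) = -1 - 10*(-6 + 0 - 2*0) = -1 - 10*(-6 + 0 + 0) = -1 - 10*(-6) = -1 + 60 = 59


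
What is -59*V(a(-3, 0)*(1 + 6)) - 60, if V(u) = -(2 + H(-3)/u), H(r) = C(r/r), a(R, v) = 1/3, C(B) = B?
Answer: 583/7 ≈ 83.286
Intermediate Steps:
a(R, v) = ⅓
H(r) = 1 (H(r) = r/r = 1)
V(u) = -2 - 1/u (V(u) = -(2 + 1/u) = -2 - 1/u)
-59*V(a(-3, 0)*(1 + 6)) - 60 = -59*(-2 - 1/((1 + 6)/3)) - 60 = -59*(-2 - 1/((⅓)*7)) - 60 = -59*(-2 - 1/7/3) - 60 = -59*(-2 - 1*3/7) - 60 = -59*(-2 - 3/7) - 60 = -59*(-17/7) - 60 = 1003/7 - 60 = 583/7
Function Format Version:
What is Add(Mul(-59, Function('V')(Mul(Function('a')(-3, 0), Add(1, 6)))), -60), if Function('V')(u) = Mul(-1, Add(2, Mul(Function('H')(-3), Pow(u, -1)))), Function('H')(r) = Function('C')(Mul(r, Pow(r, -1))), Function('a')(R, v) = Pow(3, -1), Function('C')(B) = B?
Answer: Rational(583, 7) ≈ 83.286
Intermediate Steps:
Function('a')(R, v) = Rational(1, 3)
Function('H')(r) = 1 (Function('H')(r) = Mul(r, Pow(r, -1)) = 1)
Function('V')(u) = Add(-2, Mul(-1, Pow(u, -1))) (Function('V')(u) = Mul(-1, Add(2, Mul(1, Pow(u, -1)))) = Mul(-1, Add(2, Pow(u, -1))) = Add(-2, Mul(-1, Pow(u, -1))))
Add(Mul(-59, Function('V')(Mul(Function('a')(-3, 0), Add(1, 6)))), -60) = Add(Mul(-59, Add(-2, Mul(-1, Pow(Mul(Rational(1, 3), Add(1, 6)), -1)))), -60) = Add(Mul(-59, Add(-2, Mul(-1, Pow(Mul(Rational(1, 3), 7), -1)))), -60) = Add(Mul(-59, Add(-2, Mul(-1, Pow(Rational(7, 3), -1)))), -60) = Add(Mul(-59, Add(-2, Mul(-1, Rational(3, 7)))), -60) = Add(Mul(-59, Add(-2, Rational(-3, 7))), -60) = Add(Mul(-59, Rational(-17, 7)), -60) = Add(Rational(1003, 7), -60) = Rational(583, 7)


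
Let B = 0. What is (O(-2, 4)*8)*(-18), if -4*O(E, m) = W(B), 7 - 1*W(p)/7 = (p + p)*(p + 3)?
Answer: 1764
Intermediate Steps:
W(p) = 49 - 14*p*(3 + p) (W(p) = 49 - 7*(p + p)*(p + 3) = 49 - 7*2*p*(3 + p) = 49 - 14*p*(3 + p))
O(E, m) = -49/4 (O(E, m) = -(49 - 42*0 - 14*0**2)/4 = -(49 + 0 - 14*0)/4 = -(49 + 0 + 0)/4 = -1/4*49 = -49/4)
(O(-2, 4)*8)*(-18) = -49/4*8*(-18) = -98*(-18) = 1764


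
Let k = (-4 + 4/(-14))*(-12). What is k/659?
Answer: 360/4613 ≈ 0.078040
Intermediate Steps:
k = 360/7 (k = (-4 + 4*(-1/14))*(-12) = (-4 - 2/7)*(-12) = -30/7*(-12) = 360/7 ≈ 51.429)
k/659 = (360/7)/659 = (360/7)*(1/659) = 360/4613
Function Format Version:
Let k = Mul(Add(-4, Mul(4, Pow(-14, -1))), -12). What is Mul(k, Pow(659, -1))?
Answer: Rational(360, 4613) ≈ 0.078040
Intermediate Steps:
k = Rational(360, 7) (k = Mul(Add(-4, Mul(4, Rational(-1, 14))), -12) = Mul(Add(-4, Rational(-2, 7)), -12) = Mul(Rational(-30, 7), -12) = Rational(360, 7) ≈ 51.429)
Mul(k, Pow(659, -1)) = Mul(Rational(360, 7), Pow(659, -1)) = Mul(Rational(360, 7), Rational(1, 659)) = Rational(360, 4613)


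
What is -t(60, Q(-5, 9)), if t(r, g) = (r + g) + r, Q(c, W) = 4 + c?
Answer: -119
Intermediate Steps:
t(r, g) = g + 2*r (t(r, g) = (g + r) + r = g + 2*r)
-t(60, Q(-5, 9)) = -((4 - 5) + 2*60) = -(-1 + 120) = -1*119 = -119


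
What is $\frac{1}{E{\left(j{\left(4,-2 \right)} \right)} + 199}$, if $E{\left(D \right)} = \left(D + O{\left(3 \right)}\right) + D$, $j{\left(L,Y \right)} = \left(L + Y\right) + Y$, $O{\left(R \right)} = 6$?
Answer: $\frac{1}{205} \approx 0.0048781$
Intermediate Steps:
$j{\left(L,Y \right)} = L + 2 Y$
$E{\left(D \right)} = 6 + 2 D$ ($E{\left(D \right)} = \left(D + 6\right) + D = \left(6 + D\right) + D = 6 + 2 D$)
$\frac{1}{E{\left(j{\left(4,-2 \right)} \right)} + 199} = \frac{1}{\left(6 + 2 \left(4 + 2 \left(-2\right)\right)\right) + 199} = \frac{1}{\left(6 + 2 \left(4 - 4\right)\right) + 199} = \frac{1}{\left(6 + 2 \cdot 0\right) + 199} = \frac{1}{\left(6 + 0\right) + 199} = \frac{1}{6 + 199} = \frac{1}{205}$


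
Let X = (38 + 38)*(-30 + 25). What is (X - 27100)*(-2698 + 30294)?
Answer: -758338080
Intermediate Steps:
X = -380 (X = 76*(-5) = -380)
(X - 27100)*(-2698 + 30294) = (-380 - 27100)*(-2698 + 30294) = -27480*27596 = -758338080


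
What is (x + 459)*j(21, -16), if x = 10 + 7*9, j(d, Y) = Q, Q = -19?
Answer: -10108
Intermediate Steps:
j(d, Y) = -19
x = 73 (x = 10 + 63 = 73)
(x + 459)*j(21, -16) = (73 + 459)*(-19) = 532*(-19) = -10108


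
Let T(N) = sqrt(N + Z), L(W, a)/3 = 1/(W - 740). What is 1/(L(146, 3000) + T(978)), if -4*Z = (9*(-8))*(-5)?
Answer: 198/34813151 + 78408*sqrt(222)/34813151 ≈ 0.033563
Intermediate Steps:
Z = -90 (Z = -9*(-8)*(-5)/4 = -(-18)*(-5) = -1/4*360 = -90)
L(W, a) = 3/(-740 + W) (L(W, a) = 3/(W - 740) = 3/(-740 + W))
T(N) = sqrt(-90 + N) (T(N) = sqrt(N - 90) = sqrt(-90 + N))
1/(L(146, 3000) + T(978)) = 1/(3/(-740 + 146) + sqrt(-90 + 978)) = 1/(3/(-594) + sqrt(888)) = 1/(3*(-1/594) + 2*sqrt(222)) = 1/(-1/198 + 2*sqrt(222))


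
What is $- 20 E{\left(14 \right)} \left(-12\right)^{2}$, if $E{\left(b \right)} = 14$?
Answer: $-40320$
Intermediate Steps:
$- 20 E{\left(14 \right)} \left(-12\right)^{2} = \left(-20\right) 14 \left(-12\right)^{2} = \left(-280\right) 144 = -40320$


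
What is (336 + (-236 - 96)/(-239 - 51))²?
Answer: 2389840996/21025 ≈ 1.1367e+5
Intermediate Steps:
(336 + (-236 - 96)/(-239 - 51))² = (336 - 332/(-290))² = (336 - 332*(-1/290))² = (336 + 166/145)² = (48886/145)² = 2389840996/21025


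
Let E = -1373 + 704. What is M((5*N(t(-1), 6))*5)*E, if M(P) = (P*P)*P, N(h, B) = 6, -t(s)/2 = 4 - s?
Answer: -2257875000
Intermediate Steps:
t(s) = -8 + 2*s (t(s) = -2*(4 - s) = -8 + 2*s)
M(P) = P**3 (M(P) = P**2*P = P**3)
E = -669
M((5*N(t(-1), 6))*5)*E = ((5*6)*5)**3*(-669) = (30*5)**3*(-669) = 150**3*(-669) = 3375000*(-669) = -2257875000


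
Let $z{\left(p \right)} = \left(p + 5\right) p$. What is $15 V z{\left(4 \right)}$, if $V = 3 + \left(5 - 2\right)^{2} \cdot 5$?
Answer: $25920$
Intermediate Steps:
$z{\left(p \right)} = p \left(5 + p\right)$ ($z{\left(p \right)} = \left(5 + p\right) p = p \left(5 + p\right)$)
$V = 48$ ($V = 3 + 3^{2} \cdot 5 = 3 + 9 \cdot 5 = 3 + 45 = 48$)
$15 V z{\left(4 \right)} = 15 \cdot 48 \cdot 4 \left(5 + 4\right) = 720 \cdot 4 \cdot 9 = 720 \cdot 36 = 25920$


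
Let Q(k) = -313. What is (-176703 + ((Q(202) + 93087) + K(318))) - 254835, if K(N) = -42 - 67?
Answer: -338873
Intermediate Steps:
K(N) = -109
(-176703 + ((Q(202) + 93087) + K(318))) - 254835 = (-176703 + ((-313 + 93087) - 109)) - 254835 = (-176703 + (92774 - 109)) - 254835 = (-176703 + 92665) - 254835 = -84038 - 254835 = -338873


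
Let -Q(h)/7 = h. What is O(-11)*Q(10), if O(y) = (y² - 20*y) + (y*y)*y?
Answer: 69300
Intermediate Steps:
Q(h) = -7*h
O(y) = y² + y³ - 20*y (O(y) = (y² - 20*y) + y²*y = (y² - 20*y) + y³ = y² + y³ - 20*y)
O(-11)*Q(10) = (-11*(-20 - 11 + (-11)²))*(-7*10) = -11*(-20 - 11 + 121)*(-70) = -11*90*(-70) = -990*(-70) = 69300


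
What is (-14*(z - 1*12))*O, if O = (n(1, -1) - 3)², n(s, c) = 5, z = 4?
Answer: 448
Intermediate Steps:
O = 4 (O = (5 - 3)² = 2² = 4)
(-14*(z - 1*12))*O = -14*(4 - 1*12)*4 = -14*(4 - 12)*4 = -14*(-8)*4 = 112*4 = 448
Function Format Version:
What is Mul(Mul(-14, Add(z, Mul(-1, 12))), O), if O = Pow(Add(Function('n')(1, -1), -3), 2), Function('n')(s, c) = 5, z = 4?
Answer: 448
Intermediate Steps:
O = 4 (O = Pow(Add(5, -3), 2) = Pow(2, 2) = 4)
Mul(Mul(-14, Add(z, Mul(-1, 12))), O) = Mul(Mul(-14, Add(4, Mul(-1, 12))), 4) = Mul(Mul(-14, Add(4, -12)), 4) = Mul(Mul(-14, -8), 4) = Mul(112, 4) = 448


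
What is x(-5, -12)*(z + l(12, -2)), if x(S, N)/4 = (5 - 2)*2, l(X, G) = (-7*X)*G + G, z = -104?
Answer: 1488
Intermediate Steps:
l(X, G) = G - 7*G*X (l(X, G) = -7*G*X + G = G - 7*G*X)
x(S, N) = 24 (x(S, N) = 4*((5 - 2)*2) = 4*(3*2) = 4*6 = 24)
x(-5, -12)*(z + l(12, -2)) = 24*(-104 - 2*(1 - 7*12)) = 24*(-104 - 2*(1 - 84)) = 24*(-104 - 2*(-83)) = 24*(-104 + 166) = 24*62 = 1488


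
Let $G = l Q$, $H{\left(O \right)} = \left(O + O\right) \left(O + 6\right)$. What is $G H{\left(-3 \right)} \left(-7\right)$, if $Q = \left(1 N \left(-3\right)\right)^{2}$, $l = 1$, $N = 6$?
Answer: $40824$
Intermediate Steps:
$H{\left(O \right)} = 2 O \left(6 + O\right)$
$Q = 324$ ($Q = \left(1 \cdot 6 \left(-3\right)\right)^{2} = \left(6 \left(-3\right)\right)^{2} = \left(-18\right)^{2} = 324$)
$G = 324$ ($G = 1 \cdot 324 = 324$)
$G H{\left(-3 \right)} \left(-7\right) = 324 \cdot 2 \left(-3\right) \left(6 - 3\right) \left(-7\right) = 324 \cdot 2 \left(-3\right) 3 \left(-7\right) = 324 \left(-18\right) \left(-7\right) = \left(-5832\right) \left(-7\right) = 40824$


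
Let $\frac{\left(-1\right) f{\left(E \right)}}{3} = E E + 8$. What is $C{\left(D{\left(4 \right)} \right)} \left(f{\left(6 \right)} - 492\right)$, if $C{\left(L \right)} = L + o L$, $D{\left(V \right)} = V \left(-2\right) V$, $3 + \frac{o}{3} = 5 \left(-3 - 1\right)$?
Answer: $-1357824$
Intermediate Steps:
$o = -69$ ($o = -9 + 3 \cdot 5 \left(-3 - 1\right) = -9 + 3 \cdot 5 \left(-4\right) = -9 + 3 \left(-20\right) = -9 - 60 = -69$)
$f{\left(E \right)} = -24 - 3 E^{2}$ ($f{\left(E \right)} = - 3 \left(E E + 8\right) = - 3 \left(E^{2} + 8\right) = - 3 \left(8 + E^{2}\right) = -24 - 3 E^{2}$)
$D{\left(V \right)} = - 2 V^{2}$ ($D{\left(V \right)} = - 2 V V = - 2 V^{2}$)
$C{\left(L \right)} = - 68 L$ ($C{\left(L \right)} = L - 69 L = - 68 L$)
$C{\left(D{\left(4 \right)} \right)} \left(f{\left(6 \right)} - 492\right) = - 68 \left(- 2 \cdot 4^{2}\right) \left(\left(-24 - 3 \cdot 6^{2}\right) - 492\right) = - 68 \left(\left(-2\right) 16\right) \left(\left(-24 - 108\right) - 492\right) = \left(-68\right) \left(-32\right) \left(\left(-24 - 108\right) - 492\right) = 2176 \left(-132 - 492\right) = 2176 \left(-624\right) = -1357824$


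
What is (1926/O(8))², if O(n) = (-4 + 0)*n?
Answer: 927369/256 ≈ 3622.5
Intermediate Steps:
O(n) = -4*n
(1926/O(8))² = (1926/((-4*8)))² = (1926/(-32))² = (1926*(-1/32))² = (-963/16)² = 927369/256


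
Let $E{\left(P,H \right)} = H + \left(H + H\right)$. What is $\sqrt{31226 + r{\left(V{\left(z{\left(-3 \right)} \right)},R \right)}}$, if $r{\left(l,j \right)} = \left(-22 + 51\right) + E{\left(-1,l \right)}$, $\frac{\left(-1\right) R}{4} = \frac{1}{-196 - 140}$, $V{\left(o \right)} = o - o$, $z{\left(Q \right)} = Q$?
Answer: $\sqrt{31255} \approx 176.79$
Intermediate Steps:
$V{\left(o \right)} = 0$
$E{\left(P,H \right)} = 3 H$ ($E{\left(P,H \right)} = H + 2 H = 3 H$)
$R = \frac{1}{84}$ ($R = - \frac{4}{-196 - 140} = - \frac{4}{-336} = \left(-4\right) \left(- \frac{1}{336}\right) = \frac{1}{84} \approx 0.011905$)
$r{\left(l,j \right)} = 29 + 3 l$ ($r{\left(l,j \right)} = \left(-22 + 51\right) + 3 l = 29 + 3 l$)
$\sqrt{31226 + r{\left(V{\left(z{\left(-3 \right)} \right)},R \right)}} = \sqrt{31226 + \left(29 + 3 \cdot 0\right)} = \sqrt{31226 + \left(29 + 0\right)} = \sqrt{31226 + 29} = \sqrt{31255}$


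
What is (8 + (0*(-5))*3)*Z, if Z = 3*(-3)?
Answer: -72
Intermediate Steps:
Z = -9
(8 + (0*(-5))*3)*Z = (8 + (0*(-5))*3)*(-9) = (8 + 0*3)*(-9) = (8 + 0)*(-9) = 8*(-9) = -72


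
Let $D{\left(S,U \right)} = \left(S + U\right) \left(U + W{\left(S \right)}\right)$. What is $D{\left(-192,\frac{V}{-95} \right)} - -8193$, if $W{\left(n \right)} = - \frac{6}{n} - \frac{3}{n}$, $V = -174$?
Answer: $\frac{2262972507}{288800} \approx 7835.8$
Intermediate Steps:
$W{\left(n \right)} = - \frac{9}{n}$
$D{\left(S,U \right)} = \left(S + U\right) \left(U - \frac{9}{S}\right)$
$D{\left(-192,\frac{V}{-95} \right)} - -8193 = \left(-9 + \left(- \frac{174}{-95}\right)^{2} - 192 \left(- \frac{174}{-95}\right) - \frac{9 \left(- \frac{174}{-95}\right)}{-192}\right) - -8193 = \left(-9 + \left(\left(-174\right) \left(- \frac{1}{95}\right)\right)^{2} - 192 \left(\left(-174\right) \left(- \frac{1}{95}\right)\right) - 9 \left(\left(-174\right) \left(- \frac{1}{95}\right)\right) \left(- \frac{1}{192}\right)\right) + 8193 = \left(-9 + \left(\frac{174}{95}\right)^{2} - \frac{33408}{95} - \frac{1566}{95} \left(- \frac{1}{192}\right)\right) + 8193 = \left(-9 + \frac{30276}{9025} - \frac{33408}{95} + \frac{261}{3040}\right) + 8193 = - \frac{103165893}{288800} + 8193 = \frac{2262972507}{288800}$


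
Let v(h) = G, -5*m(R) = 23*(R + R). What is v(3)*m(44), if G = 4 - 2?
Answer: -4048/5 ≈ -809.60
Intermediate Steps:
m(R) = -46*R/5 (m(R) = -23*(R + R)/5 = -23*2*R/5 = -46*R/5)
G = 2
v(h) = 2
v(3)*m(44) = 2*(-46/5*44) = 2*(-2024/5) = -4048/5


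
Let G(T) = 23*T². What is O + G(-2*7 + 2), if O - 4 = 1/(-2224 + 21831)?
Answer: 65016813/19607 ≈ 3316.0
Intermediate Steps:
O = 78429/19607 (O = 4 + 1/(-2224 + 21831) = 4 + 1/19607 = 78429/19607 ≈ 4.0001)
O + G(-2*7 + 2) = 78429/19607 + 23*(-2*7 + 2)² = 78429/19607 + 23*(-14 + 2)² = 78429/19607 + 23*(-12)² = 78429/19607 + 23*144 = 78429/19607 + 3312 = 65016813/19607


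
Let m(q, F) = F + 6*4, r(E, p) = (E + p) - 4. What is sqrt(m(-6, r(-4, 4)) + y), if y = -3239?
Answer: I*sqrt(3219) ≈ 56.736*I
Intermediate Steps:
r(E, p) = -4 + E + p
m(q, F) = 24 + F (m(q, F) = F + 24 = 24 + F)
sqrt(m(-6, r(-4, 4)) + y) = sqrt((24 + (-4 - 4 + 4)) - 3239) = sqrt((24 - 4) - 3239) = sqrt(20 - 3239) = sqrt(-3219) = I*sqrt(3219)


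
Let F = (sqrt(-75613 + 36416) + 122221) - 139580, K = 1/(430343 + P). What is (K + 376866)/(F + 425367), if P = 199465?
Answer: 12105251661400729/13105561878189486 - 237353221729*I*sqrt(39197)/104844495025515888 ≈ 0.92367 - 0.0004482*I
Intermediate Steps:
K = 1/629808 (K = 1/(430343 + 199465) = 1/629808 ≈ 1.5878e-6)
F = -17359 + I*sqrt(39197) (F = (sqrt(-39197) + 122221) - 139580 = (I*sqrt(39197) + 122221) - 139580 = (122221 + I*sqrt(39197)) - 139580 = -17359 + I*sqrt(39197) ≈ -17359.0 + 197.98*I)
(K + 376866)/(F + 425367) = (1/629808 + 376866)/((-17359 + I*sqrt(39197)) + 425367) = 237353221729/(629808*(408008 + I*sqrt(39197)))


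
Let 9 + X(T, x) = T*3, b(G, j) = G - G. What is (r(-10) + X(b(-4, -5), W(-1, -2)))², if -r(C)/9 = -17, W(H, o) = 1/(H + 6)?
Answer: 20736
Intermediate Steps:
W(H, o) = 1/(6 + H)
r(C) = 153 (r(C) = -9*(-17) = 153)
b(G, j) = 0
X(T, x) = -9 + 3*T (X(T, x) = -9 + T*3 = -9 + 3*T)
(r(-10) + X(b(-4, -5), W(-1, -2)))² = (153 + (-9 + 3*0))² = (153 + (-9 + 0))² = (153 - 9)² = 144² = 20736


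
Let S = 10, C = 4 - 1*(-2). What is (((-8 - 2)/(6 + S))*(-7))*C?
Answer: 105/4 ≈ 26.250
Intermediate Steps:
C = 6 (C = 4 + 2 = 6)
(((-8 - 2)/(6 + S))*(-7))*C = (((-8 - 2)/(6 + 10))*(-7))*6 = (-10/16*(-7))*6 = (-10*1/16*(-7))*6 = -5/8*(-7)*6 = (35/8)*6 = 105/4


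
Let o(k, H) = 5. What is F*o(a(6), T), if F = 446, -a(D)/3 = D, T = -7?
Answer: 2230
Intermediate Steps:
a(D) = -3*D
F*o(a(6), T) = 446*5 = 2230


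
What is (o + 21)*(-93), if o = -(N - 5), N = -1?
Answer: -2511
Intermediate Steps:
o = 6 (o = -(-1 - 5) = -1*(-6) = 6)
(o + 21)*(-93) = (6 + 21)*(-93) = 27*(-93) = -2511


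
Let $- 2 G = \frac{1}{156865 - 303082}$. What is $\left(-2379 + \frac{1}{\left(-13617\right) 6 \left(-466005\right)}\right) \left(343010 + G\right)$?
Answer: $- \frac{9085573636232699057945549}{11133997745501340} \approx -8.1602 \cdot 10^{8}$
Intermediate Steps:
$G = \frac{1}{292434}$ ($G = - \frac{1}{2 \left(156865 - 303082\right)} = - \frac{1}{2 \left(-146217\right)} = \left(- \frac{1}{2}\right) \left(- \frac{1}{146217}\right) = \frac{1}{292434} \approx 3.4196 \cdot 10^{-6}$)
$\left(-2379 + \frac{1}{\left(-13617\right) 6 \left(-466005\right)}\right) \left(343010 + G\right) = \left(-2379 + \frac{1}{\left(-13617\right) 6 \left(-466005\right)}\right) \left(343010 + \frac{1}{292434}\right) = \left(-2379 + \frac{1}{-81702} \left(- \frac{1}{466005}\right)\right) \frac{100307786341}{292434} = \left(-2379 - - \frac{1}{38073540510}\right) \frac{100307786341}{292434} = \left(-2379 + \frac{1}{38073540510}\right) \frac{100307786341}{292434} = \left(- \frac{90576952873289}{38073540510}\right) \frac{100307786341}{292434} = - \frac{9085573636232699057945549}{11133997745501340}$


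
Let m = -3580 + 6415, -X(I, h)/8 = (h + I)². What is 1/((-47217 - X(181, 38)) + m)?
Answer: 1/339306 ≈ 2.9472e-6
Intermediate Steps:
X(I, h) = -8*(I + h)² (X(I, h) = -8*(h + I)² = -8*(I + h)²)
m = 2835
1/((-47217 - X(181, 38)) + m) = 1/((-47217 - (-8)*(181 + 38)²) + 2835) = 1/((-47217 - (-8)*219²) + 2835) = 1/((-47217 - (-8)*47961) + 2835) = 1/((-47217 - 1*(-383688)) + 2835) = 1/((-47217 + 383688) + 2835) = 1/(336471 + 2835) = 1/339306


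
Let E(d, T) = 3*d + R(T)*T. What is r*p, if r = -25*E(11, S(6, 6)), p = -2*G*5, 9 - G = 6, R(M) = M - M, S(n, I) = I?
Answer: 24750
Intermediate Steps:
R(M) = 0
G = 3 (G = 9 - 1*6 = 9 - 6 = 3)
E(d, T) = 3*d (E(d, T) = 3*d + 0*T = 3*d + 0 = 3*d)
p = -30 (p = -2*3*5 = -6*5 = -30)
r = -825 (r = -75*11 = -25*33 = -825)
r*p = -825*(-30) = 24750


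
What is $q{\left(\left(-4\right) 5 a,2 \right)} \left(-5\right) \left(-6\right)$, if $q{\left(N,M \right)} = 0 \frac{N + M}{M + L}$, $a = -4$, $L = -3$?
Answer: $0$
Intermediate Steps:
$q{\left(N,M \right)} = 0$ ($q{\left(N,M \right)} = 0 \frac{N + M}{M - 3} = 0 \frac{M + N}{-3 + M} = 0$)
$q{\left(\left(-4\right) 5 a,2 \right)} \left(-5\right) \left(-6\right) = 0 \left(-5\right) \left(-6\right) = 0 \left(-6\right) = 0$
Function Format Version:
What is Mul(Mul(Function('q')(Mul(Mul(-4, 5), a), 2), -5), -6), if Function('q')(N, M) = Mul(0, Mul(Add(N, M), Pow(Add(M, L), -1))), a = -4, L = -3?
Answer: 0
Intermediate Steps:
Function('q')(N, M) = 0 (Function('q')(N, M) = Mul(0, Mul(Add(N, M), Pow(Add(M, -3), -1))) = Mul(0, Mul(Add(M, N), Pow(Add(-3, M), -1))) = Mul(0, Mul(Pow(Add(-3, M), -1), Add(M, N))) = 0)
Mul(Mul(Function('q')(Mul(Mul(-4, 5), a), 2), -5), -6) = Mul(Mul(0, -5), -6) = Mul(0, -6) = 0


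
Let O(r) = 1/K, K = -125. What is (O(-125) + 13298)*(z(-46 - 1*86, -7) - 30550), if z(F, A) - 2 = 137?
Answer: -50550654339/125 ≈ -4.0441e+8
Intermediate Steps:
z(F, A) = 139 (z(F, A) = 2 + 137 = 139)
O(r) = -1/125 (O(r) = 1/(-125) = -1/125)
(O(-125) + 13298)*(z(-46 - 1*86, -7) - 30550) = (-1/125 + 13298)*(139 - 30550) = (1662249/125)*(-30411) = -50550654339/125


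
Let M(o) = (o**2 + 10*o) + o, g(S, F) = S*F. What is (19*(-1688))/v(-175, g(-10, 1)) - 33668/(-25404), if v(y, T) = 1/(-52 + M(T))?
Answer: 12628743281/6351 ≈ 1.9885e+6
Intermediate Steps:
g(S, F) = F*S
M(o) = o**2 + 11*o
v(y, T) = 1/(-52 + T*(11 + T))
(19*(-1688))/v(-175, g(-10, 1)) - 33668/(-25404) = (19*(-1688))/(1/(-52 + (1*(-10))*(11 + 1*(-10)))) - 33668/(-25404) = -(-1667744 - 320720*(11 - 10)) - 33668*(-1/25404) = -32072/(1/(-52 - 10*1)) + 8417/6351 = -32072/(1/(-52 - 10)) + 8417/6351 = -32072/(1/(-62)) + 8417/6351 = -32072/(-1/62) + 8417/6351 = -32072*(-62) + 8417/6351 = 1988464 + 8417/6351 = 12628743281/6351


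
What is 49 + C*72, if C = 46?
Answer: 3361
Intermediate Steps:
49 + C*72 = 49 + 46*72 = 49 + 3312 = 3361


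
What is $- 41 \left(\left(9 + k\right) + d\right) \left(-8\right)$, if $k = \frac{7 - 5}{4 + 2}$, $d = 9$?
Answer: $\frac{18040}{3} \approx 6013.3$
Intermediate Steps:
$k = \frac{1}{3}$ ($k = \frac{2}{6} = 2 \cdot \frac{1}{6} = \frac{1}{3} \approx 0.33333$)
$- 41 \left(\left(9 + k\right) + d\right) \left(-8\right) = - 41 \left(\left(9 + \frac{1}{3}\right) + 9\right) \left(-8\right) = - 41 \left(\frac{28}{3} + 9\right) \left(-8\right) = \left(-41\right) \frac{55}{3} \left(-8\right) = \left(- \frac{2255}{3}\right) \left(-8\right) = \frac{18040}{3}$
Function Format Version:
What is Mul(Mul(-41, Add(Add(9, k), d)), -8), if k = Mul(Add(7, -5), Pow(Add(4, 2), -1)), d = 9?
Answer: Rational(18040, 3) ≈ 6013.3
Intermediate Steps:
k = Rational(1, 3) (k = Mul(2, Pow(6, -1)) = Mul(2, Rational(1, 6)) = Rational(1, 3) ≈ 0.33333)
Mul(Mul(-41, Add(Add(9, k), d)), -8) = Mul(Mul(-41, Add(Add(9, Rational(1, 3)), 9)), -8) = Mul(Mul(-41, Add(Rational(28, 3), 9)), -8) = Mul(Mul(-41, Rational(55, 3)), -8) = Mul(Rational(-2255, 3), -8) = Rational(18040, 3)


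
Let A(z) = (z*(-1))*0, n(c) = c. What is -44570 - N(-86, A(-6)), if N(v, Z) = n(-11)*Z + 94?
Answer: -44664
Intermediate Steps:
A(z) = 0 (A(z) = -z*0 = 0)
N(v, Z) = 94 - 11*Z (N(v, Z) = -11*Z + 94 = 94 - 11*Z)
-44570 - N(-86, A(-6)) = -44570 - (94 - 11*0) = -44570 - (94 + 0) = -44570 - 1*94 = -44570 - 94 = -44664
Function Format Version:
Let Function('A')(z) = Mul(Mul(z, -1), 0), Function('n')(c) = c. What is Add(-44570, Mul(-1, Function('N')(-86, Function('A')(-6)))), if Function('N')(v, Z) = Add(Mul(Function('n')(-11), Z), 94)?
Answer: -44664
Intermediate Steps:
Function('A')(z) = 0 (Function('A')(z) = Mul(Mul(-1, z), 0) = 0)
Function('N')(v, Z) = Add(94, Mul(-11, Z)) (Function('N')(v, Z) = Add(Mul(-11, Z), 94) = Add(94, Mul(-11, Z)))
Add(-44570, Mul(-1, Function('N')(-86, Function('A')(-6)))) = Add(-44570, Mul(-1, Add(94, Mul(-11, 0)))) = Add(-44570, Mul(-1, Add(94, 0))) = Add(-44570, Mul(-1, 94)) = Add(-44570, -94) = -44664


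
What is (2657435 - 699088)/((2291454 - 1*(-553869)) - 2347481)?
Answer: 1958347/497842 ≈ 3.9337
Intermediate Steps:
(2657435 - 699088)/((2291454 - 1*(-553869)) - 2347481) = 1958347/((2291454 + 553869) - 2347481) = 1958347/(2845323 - 2347481) = 1958347/497842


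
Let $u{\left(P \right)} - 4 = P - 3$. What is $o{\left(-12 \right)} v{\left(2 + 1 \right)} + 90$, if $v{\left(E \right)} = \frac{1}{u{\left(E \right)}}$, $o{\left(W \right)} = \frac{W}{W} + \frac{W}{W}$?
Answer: $\frac{181}{2} \approx 90.5$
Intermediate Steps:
$u{\left(P \right)} = 1 + P$ ($u{\left(P \right)} = 4 + \left(P - 3\right) = 4 + \left(-3 + P\right) = 1 + P$)
$o{\left(W \right)} = 2$ ($o{\left(W \right)} = 1 + 1 = 2$)
$v{\left(E \right)} = \frac{1}{1 + E}$
$o{\left(-12 \right)} v{\left(2 + 1 \right)} + 90 = \frac{2}{1 + \left(2 + 1\right)} + 90 = \frac{2}{1 + 3} + 90 = \frac{2}{4} + 90 = 2 \cdot \frac{1}{4} + 90 = \frac{1}{2} + 90 = \frac{181}{2}$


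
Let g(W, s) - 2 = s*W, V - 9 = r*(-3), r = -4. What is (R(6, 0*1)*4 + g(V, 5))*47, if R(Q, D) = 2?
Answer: 5405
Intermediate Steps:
V = 21 (V = 9 - 4*(-3) = 9 + 12 = 21)
g(W, s) = 2 + W*s (g(W, s) = 2 + s*W = 2 + W*s)
(R(6, 0*1)*4 + g(V, 5))*47 = (2*4 + (2 + 21*5))*47 = (8 + (2 + 105))*47 = (8 + 107)*47 = 115*47 = 5405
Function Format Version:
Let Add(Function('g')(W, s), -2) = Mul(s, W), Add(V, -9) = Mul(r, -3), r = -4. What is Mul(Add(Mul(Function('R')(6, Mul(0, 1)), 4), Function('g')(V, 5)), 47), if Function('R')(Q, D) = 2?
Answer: 5405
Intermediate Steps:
V = 21 (V = Add(9, Mul(-4, -3)) = Add(9, 12) = 21)
Function('g')(W, s) = Add(2, Mul(W, s)) (Function('g')(W, s) = Add(2, Mul(s, W)) = Add(2, Mul(W, s)))
Mul(Add(Mul(Function('R')(6, Mul(0, 1)), 4), Function('g')(V, 5)), 47) = Mul(Add(Mul(2, 4), Add(2, Mul(21, 5))), 47) = Mul(Add(8, Add(2, 105)), 47) = Mul(Add(8, 107), 47) = Mul(115, 47) = 5405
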